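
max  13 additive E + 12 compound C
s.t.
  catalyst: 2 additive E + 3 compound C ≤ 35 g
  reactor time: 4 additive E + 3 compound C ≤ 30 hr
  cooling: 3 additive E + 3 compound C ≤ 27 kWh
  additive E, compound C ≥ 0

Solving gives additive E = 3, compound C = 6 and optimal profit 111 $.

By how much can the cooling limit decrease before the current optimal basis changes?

4.5

Binding constraints: reactor time, cooling. The basis is B = [[4,3],[3,3]] with det 3.
Per unit decrease in cooling, x* moves by d = (1, -1.3333).
The basis stays optimal until compound C reaches 0; allowable decrease = 4.5 kWh.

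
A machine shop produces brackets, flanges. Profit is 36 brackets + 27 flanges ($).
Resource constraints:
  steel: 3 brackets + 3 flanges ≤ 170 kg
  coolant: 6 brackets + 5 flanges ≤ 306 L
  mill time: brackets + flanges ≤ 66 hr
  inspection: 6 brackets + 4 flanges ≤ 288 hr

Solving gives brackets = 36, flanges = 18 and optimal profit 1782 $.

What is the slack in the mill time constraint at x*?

mill time used = 1·36 + 1·18 = 54; slack = 66 − 54 = 12.

12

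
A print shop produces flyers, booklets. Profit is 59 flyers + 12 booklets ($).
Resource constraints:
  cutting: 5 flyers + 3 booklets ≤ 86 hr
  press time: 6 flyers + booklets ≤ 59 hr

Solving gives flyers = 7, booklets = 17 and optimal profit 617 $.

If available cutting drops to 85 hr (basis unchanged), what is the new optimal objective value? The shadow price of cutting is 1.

Δb = -1, so new z* = 617 + (1)·(-1) = 617 − 1 = 616.

616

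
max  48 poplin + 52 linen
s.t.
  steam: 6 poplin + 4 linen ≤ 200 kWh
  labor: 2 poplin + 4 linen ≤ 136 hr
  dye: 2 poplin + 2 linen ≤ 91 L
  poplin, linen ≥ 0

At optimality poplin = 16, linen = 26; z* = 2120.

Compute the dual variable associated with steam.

5.5

Binding: steam and labor. Non-binding: dye (7 unused).
Slack constraints have shadow price 0 (complementary slackness).
From A_Bᵀ y = c: 6·y_steam + 2·y_labor = 48; 4·y_steam + 4·y_labor = 52.
This yields shadow prices y_steam = 5.5, y_labor = 7.5.
Shadow price of steam = 5.5.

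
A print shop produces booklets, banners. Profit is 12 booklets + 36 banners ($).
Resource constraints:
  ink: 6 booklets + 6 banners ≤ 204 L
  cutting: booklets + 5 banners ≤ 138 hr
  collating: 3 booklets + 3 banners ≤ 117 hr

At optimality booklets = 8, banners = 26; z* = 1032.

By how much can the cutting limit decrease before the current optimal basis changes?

104

Binding constraints: ink, cutting. The basis is B = [[6,6],[1,5]] with det 24.
Per unit decrease in cutting, x* moves by d = (0.25, -0.25).
The basis stays optimal until banners reaches 0; allowable decrease = 104 hr.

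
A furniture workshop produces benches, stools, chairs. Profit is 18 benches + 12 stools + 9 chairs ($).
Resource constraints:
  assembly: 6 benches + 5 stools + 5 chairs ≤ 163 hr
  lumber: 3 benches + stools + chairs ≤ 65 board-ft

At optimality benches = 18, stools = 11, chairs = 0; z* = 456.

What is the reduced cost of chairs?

-3

At the optimum: assembly uses 163 of 163 (binding); lumber uses 65 of 65 (binding).
From A_Bᵀ y = c: 6·y_assembly + 3·y_lumber = 18; 5·y_assembly + 1·y_lumber = 12.
This yields shadow prices y_assembly = 2, y_lumber = 2.
Reduced cost of chairs: c₃ − yᵀa₃ = 9 − (2·5 + 2·1) = 9 − 12 = -3.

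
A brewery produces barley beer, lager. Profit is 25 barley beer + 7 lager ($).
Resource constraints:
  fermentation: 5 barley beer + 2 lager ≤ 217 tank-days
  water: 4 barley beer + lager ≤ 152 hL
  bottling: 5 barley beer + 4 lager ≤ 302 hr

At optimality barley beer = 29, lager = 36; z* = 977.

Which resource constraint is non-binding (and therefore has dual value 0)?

fermentation: 217/217 (binding)
water: 152/152 (binding)
bottling: 289/302 (slack 13)
By complementary slackness, a constraint with positive slack has shadow price 0 → bottling.

bottling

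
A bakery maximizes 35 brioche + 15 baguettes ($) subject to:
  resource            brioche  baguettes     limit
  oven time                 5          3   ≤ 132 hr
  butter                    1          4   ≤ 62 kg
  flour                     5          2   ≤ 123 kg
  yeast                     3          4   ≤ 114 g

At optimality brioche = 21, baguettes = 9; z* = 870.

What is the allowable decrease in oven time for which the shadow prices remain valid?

Binding constraints: oven time, flour. The basis is B = [[5,3],[5,2]] with det -5.
Per unit decrease in oven time, x* moves by d = (0.4, -1).
The basis stays optimal until baguettes reaches 0; allowable decrease = 9 hr.

9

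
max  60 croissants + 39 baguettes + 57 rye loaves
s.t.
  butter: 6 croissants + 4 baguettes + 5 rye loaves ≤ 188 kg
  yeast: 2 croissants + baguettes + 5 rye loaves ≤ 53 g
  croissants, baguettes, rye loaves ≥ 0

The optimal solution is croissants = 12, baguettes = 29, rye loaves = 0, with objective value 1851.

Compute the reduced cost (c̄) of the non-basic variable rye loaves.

Check each constraint at x*: butter 188/188 (tight); yeast 53/53 (tight).
The binding rows give the dual system: 6·y_butter + 2·y_yeast = 60 and 4·y_butter + 1·y_yeast = 39.
→ y_butter = 9 and y_yeast = 3.
Reduced cost of rye loaves: c₃ − yᵀa₃ = 57 − (9·5 + 3·5) = 57 − 60 = -3.

-3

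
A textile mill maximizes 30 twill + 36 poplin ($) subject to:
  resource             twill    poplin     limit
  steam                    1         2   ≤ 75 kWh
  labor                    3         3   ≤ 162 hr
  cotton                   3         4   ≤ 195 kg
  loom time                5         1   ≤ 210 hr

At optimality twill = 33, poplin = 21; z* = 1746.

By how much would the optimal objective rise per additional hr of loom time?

At the optimum: steam uses 75 of 75 (binding); labor uses 162 of 162 (binding); cotton uses 183 of 195 (slack = 12); loom time uses 186 of 210 (slack = 24).
Slack constraints have shadow price 0 (complementary slackness).
The binding rows give the dual system: 1·y_steam + 3·y_labor = 30 and 2·y_steam + 3·y_labor = 36.
This yields shadow prices y_steam = 6, y_labor = 8.
Shadow price of loom time = 0.

0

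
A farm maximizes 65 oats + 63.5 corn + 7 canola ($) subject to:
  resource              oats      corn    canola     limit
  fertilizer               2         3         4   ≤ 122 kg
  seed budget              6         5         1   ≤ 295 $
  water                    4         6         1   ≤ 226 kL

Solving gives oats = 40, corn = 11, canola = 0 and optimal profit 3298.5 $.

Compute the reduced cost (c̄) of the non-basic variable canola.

Binding: seed budget and water. Non-binding: fertilizer (9 unused).
Slack constraints have shadow price 0 (complementary slackness).
Dual feasibility on the basic columns requires 6·y_seed budget + 4·y_water = 65, 5·y_seed budget + 6·y_water = 63.5.
This yields shadow prices y_seed budget = 8.5, y_water = 3.5.
Reduced cost of canola: c₃ − yᵀa₃ = 7 − (8.5·1 + 3.5·1) = 7 − 12 = -5.

-5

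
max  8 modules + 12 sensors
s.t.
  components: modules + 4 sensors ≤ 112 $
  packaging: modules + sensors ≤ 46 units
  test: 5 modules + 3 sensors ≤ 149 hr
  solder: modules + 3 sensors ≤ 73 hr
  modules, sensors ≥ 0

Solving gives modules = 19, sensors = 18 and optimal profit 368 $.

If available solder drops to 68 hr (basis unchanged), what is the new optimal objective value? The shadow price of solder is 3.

353

Δb = -5, so new z* = 368 + (3)·(-5) = 368 − 15 = 353.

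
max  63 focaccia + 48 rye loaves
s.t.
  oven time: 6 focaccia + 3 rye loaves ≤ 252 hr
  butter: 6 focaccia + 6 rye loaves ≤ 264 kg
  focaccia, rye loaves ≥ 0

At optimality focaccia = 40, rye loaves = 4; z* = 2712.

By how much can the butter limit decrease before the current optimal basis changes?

12

Binding constraints: oven time, butter. The basis is B = [[6,3],[6,6]] with det 18.
Per unit decrease in butter, x* moves by d = (0.1667, -0.3333).
The basis stays optimal until rye loaves reaches 0; allowable decrease = 12 kg.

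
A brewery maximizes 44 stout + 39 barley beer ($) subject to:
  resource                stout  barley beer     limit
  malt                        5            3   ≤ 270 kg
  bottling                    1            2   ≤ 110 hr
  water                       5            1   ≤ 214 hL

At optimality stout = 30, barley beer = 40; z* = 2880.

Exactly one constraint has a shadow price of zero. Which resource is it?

malt: 270/270 (binding)
bottling: 110/110 (binding)
water: 190/214 (slack 24)
By complementary slackness, a constraint with positive slack has shadow price 0 → water.

water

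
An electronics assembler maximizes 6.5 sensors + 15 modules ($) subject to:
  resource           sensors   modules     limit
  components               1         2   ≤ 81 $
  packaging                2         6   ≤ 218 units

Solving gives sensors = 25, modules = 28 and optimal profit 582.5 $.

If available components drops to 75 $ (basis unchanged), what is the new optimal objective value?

555.5

Both components and packaging are binding at x*.
The binding rows give the dual system: 1·y_components + 2·y_packaging = 6.5 and 2·y_components + 6·y_packaging = 15.
This yields shadow prices y_components = 4.5, y_packaging = 1.
Δz = y_components·Δb = 4.5 × (-6) = -27, so new z* = 582.5 − 27 = 555.5.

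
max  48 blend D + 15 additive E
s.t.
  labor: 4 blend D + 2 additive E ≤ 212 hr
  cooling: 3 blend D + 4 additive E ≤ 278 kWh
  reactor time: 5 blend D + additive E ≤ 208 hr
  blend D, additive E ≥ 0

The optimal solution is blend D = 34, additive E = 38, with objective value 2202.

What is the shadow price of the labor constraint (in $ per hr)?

4.5

Binding: labor and reactor time. Non-binding: cooling (24 unused).
Since cooling is not tight, its dual is 0.
Dual feasibility on the basic columns requires 4·y_labor + 5·y_reactor time = 48, 2·y_labor + 1·y_reactor time = 15.
This yields shadow prices y_labor = 4.5, y_reactor time = 6.
Shadow price of labor = 4.5.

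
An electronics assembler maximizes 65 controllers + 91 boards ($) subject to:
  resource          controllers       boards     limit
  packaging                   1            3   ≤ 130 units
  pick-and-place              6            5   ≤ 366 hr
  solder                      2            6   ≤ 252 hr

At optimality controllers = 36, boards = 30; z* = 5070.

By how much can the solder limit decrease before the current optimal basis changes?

Binding constraints: pick-and-place, solder. The basis is B = [[6,5],[2,6]] with det 26.
Per unit decrease in solder, x* moves by d = (0.1923, -0.2308).
The basis stays optimal until boards reaches 0; allowable decrease = 130 hr.

130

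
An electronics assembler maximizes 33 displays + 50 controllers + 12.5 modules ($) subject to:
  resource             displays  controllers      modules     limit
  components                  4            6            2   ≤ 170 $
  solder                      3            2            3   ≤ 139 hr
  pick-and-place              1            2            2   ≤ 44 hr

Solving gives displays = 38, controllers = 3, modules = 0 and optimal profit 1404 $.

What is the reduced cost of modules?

-5.5

Binding: components and pick-and-place. Non-binding: solder (19 unused).
Slack constraints have shadow price 0 (complementary slackness).
Dual feasibility on the basic columns requires 4·y_components + 1·y_pick-and-place = 33, 6·y_components + 2·y_pick-and-place = 50.
→ y_components = 8 and y_pick-and-place = 1.
Reduced cost of modules: c₃ − yᵀa₃ = 12.5 − (8·2 + 1·2) = 12.5 − 18 = -5.5.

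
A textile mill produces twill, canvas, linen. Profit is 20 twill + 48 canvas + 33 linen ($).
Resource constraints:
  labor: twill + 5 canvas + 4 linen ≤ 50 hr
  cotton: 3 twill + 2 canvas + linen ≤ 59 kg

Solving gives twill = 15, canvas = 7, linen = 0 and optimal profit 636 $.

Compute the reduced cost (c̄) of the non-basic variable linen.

-3

Check each constraint at x*: labor 50/50 (tight); cotton 59/59 (tight).
From A_Bᵀ y = c: 1·y_labor + 3·y_cotton = 20; 5·y_labor + 2·y_cotton = 48.
Solving: y_labor = 8, y_cotton = 4.
Reduced cost of linen: c₃ − yᵀa₃ = 33 − (8·4 + 4·1) = 33 − 36 = -3.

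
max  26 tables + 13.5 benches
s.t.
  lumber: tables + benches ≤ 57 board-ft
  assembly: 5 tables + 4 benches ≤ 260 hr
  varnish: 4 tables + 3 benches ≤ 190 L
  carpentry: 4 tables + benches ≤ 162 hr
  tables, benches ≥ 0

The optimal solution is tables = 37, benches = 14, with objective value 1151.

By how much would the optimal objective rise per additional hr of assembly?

Binding: varnish and carpentry. Non-binding: lumber (6 unused), assembly (19 unused).
By complementary slackness, y = 0 for the non-binding constraints.
Dual feasibility on the basic columns requires 4·y_varnish + 4·y_carpentry = 26, 3·y_varnish + 1·y_carpentry = 13.5.
This yields shadow prices y_varnish = 3.5, y_carpentry = 3.
Shadow price of assembly = 0.

0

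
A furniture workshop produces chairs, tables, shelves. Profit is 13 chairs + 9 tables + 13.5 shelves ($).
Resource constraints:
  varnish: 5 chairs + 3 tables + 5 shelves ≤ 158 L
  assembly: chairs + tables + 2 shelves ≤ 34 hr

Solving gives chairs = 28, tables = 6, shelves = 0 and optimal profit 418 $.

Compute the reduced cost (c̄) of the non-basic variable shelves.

At the optimum: varnish uses 158 of 158 (binding); assembly uses 34 of 34 (binding).
From A_Bᵀ y = c: 5·y_varnish + 1·y_assembly = 13; 3·y_varnish + 1·y_assembly = 9.
This yields shadow prices y_varnish = 2, y_assembly = 3.
Reduced cost of shelves: c₃ − yᵀa₃ = 13.5 − (2·5 + 3·2) = 13.5 − 16 = -2.5.

-2.5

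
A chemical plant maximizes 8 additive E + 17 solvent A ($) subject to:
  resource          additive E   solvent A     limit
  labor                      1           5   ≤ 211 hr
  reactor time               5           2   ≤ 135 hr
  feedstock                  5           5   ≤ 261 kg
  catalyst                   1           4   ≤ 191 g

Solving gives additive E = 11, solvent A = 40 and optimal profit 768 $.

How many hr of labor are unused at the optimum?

labor used = 1·11 + 5·40 = 211; slack = 211 − 211 = 0.

0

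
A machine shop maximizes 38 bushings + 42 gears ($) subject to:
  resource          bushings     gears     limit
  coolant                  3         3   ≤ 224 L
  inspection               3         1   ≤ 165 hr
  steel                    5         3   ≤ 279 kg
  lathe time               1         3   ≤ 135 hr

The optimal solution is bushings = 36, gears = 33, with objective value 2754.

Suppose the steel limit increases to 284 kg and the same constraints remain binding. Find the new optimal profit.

Check each constraint at x*: coolant 207/224 (slack 17); inspection 141/165 (slack 24); steel 279/279 (tight); lathe time 135/135 (tight).
Slack constraints have shadow price 0 (complementary slackness).
From A_Bᵀ y = c: 5·y_steel + 1·y_lathe time = 38; 3·y_steel + 3·y_lathe time = 42.
Solving: y_steel = 6, y_lathe time = 8.
Δz = y_steel·Δb = 6 × (5) = 30, so new z* = 2754 + 30 = 2784.

2784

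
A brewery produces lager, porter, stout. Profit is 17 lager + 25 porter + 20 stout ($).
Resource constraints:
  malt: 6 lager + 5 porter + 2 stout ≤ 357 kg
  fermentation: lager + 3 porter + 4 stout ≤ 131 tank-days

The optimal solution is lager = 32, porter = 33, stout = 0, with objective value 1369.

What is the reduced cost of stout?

-4

Both malt and fermentation are binding at x*.
Dual feasibility on the basic columns requires 6·y_malt + 1·y_fermentation = 17, 5·y_malt + 3·y_fermentation = 25.
This yields shadow prices y_malt = 2, y_fermentation = 5.
Reduced cost of stout: c₃ − yᵀa₃ = 20 − (2·2 + 5·4) = 20 − 24 = -4.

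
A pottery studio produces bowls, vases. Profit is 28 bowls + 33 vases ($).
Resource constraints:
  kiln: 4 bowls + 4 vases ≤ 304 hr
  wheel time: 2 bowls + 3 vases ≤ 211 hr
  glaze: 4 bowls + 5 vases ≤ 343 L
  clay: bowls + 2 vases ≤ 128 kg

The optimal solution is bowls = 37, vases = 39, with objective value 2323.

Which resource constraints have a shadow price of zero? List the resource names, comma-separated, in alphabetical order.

kiln: 304/304 (binding)
wheel time: 191/211 (slack 20)
glaze: 343/343 (binding)
clay: 115/128 (slack 13)
By complementary slackness, a constraint with positive slack has shadow price 0 → clay, wheel time.

clay, wheel time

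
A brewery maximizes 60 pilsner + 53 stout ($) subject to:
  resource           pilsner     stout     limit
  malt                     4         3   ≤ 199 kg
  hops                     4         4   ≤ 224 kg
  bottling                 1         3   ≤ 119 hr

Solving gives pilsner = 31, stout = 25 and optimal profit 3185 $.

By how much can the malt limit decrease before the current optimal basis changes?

6.5

Binding constraints: malt, hops. The basis is B = [[4,3],[4,4]] with det 4.
Per unit decrease in malt, x* moves by d = (-1, 1).
The basis stays optimal until bottling becomes binding; allowable decrease = 6.5 kg.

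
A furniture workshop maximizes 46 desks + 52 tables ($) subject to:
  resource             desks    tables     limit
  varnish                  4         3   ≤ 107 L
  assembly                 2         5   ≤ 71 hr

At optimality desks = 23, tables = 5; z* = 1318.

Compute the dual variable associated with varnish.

9

Both varnish and assembly are binding at x*.
From A_Bᵀ y = c: 4·y_varnish + 2·y_assembly = 46; 3·y_varnish + 5·y_assembly = 52.
Solving: y_varnish = 9, y_assembly = 5.
Shadow price of varnish = 9.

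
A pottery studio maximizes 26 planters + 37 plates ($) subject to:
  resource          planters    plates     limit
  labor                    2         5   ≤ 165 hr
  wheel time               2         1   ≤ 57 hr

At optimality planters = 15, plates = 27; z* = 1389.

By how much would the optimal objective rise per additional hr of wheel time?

At the optimum: labor uses 165 of 165 (binding); wheel time uses 57 of 57 (binding).
Dual feasibility on the basic columns requires 2·y_labor + 2·y_wheel time = 26, 5·y_labor + 1·y_wheel time = 37.
→ y_labor = 6 and y_wheel time = 7.
Shadow price of wheel time = 7.

7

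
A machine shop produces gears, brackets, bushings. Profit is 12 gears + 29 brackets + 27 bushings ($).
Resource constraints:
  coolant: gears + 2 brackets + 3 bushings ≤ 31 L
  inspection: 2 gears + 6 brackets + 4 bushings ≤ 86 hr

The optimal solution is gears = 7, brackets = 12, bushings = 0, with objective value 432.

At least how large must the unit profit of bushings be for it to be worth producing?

31

Check each constraint at x*: coolant 31/31 (tight); inspection 86/86 (tight).
From A_Bᵀ y = c: 1·y_coolant + 2·y_inspection = 12; 2·y_coolant + 6·y_inspection = 29.
Solving: y_coolant = 7, y_inspection = 2.5.
bushings enters the basis when its profit ≥ yᵀa₃ = 7·3 + 2.5·4 = 31.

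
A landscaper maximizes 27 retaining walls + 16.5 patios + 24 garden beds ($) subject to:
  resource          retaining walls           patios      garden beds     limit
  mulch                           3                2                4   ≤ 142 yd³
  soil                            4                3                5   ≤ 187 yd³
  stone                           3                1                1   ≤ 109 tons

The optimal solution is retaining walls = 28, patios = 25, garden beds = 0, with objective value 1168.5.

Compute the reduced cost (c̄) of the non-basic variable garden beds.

Binding: soil and stone. Non-binding: mulch (8 unused).
By complementary slackness, y = 0 for the non-binding constraint.
The binding rows give the dual system: 4·y_soil + 3·y_stone = 27 and 3·y_soil + 1·y_stone = 16.5.
This yields shadow prices y_soil = 4.5, y_stone = 3.
Reduced cost of garden beds: c₃ − yᵀa₃ = 24 − (4.5·5 + 3·1) = 24 − 25.5 = -1.5.

-1.5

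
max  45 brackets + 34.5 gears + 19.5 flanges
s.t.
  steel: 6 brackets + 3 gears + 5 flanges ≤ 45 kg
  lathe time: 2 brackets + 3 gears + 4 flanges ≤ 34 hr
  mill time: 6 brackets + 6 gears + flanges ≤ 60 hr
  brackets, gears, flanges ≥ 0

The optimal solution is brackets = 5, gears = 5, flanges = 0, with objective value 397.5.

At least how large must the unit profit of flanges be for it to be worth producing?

21.5

Check each constraint at x*: steel 45/45 (tight); lathe time 25/34 (slack 9); mill time 60/60 (tight).
Since lathe time is not tight, its dual is 0.
The binding rows give the dual system: 6·y_steel + 6·y_mill time = 45 and 3·y_steel + 6·y_mill time = 34.5.
→ y_steel = 3.5 and y_mill time = 4.
flanges enters the basis when its profit ≥ yᵀa₃ = 3.5·5 + 4·1 = 21.5.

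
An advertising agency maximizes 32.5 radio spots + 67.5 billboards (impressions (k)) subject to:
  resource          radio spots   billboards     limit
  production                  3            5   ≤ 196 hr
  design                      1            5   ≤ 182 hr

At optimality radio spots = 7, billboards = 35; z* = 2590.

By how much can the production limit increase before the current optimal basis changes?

350

Binding constraints: production, design. The basis is B = [[3,5],[1,5]] with det 10.
Per unit increase in production, x* moves by d = (0.5, -0.1).
The basis stays optimal until billboards reaches 0; allowable increase = 350 hr.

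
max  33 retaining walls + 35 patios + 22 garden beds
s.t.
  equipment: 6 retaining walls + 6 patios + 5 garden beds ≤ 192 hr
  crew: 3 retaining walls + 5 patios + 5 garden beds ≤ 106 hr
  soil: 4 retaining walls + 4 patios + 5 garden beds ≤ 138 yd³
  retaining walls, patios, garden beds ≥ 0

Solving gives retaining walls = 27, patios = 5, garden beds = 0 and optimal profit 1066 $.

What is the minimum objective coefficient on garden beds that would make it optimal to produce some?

30

Check each constraint at x*: equipment 192/192 (tight); crew 106/106 (tight); soil 128/138 (slack 10).
Slack constraints have shadow price 0 (complementary slackness).
The binding rows give the dual system: 6·y_equipment + 3·y_crew = 33 and 6·y_equipment + 5·y_crew = 35.
→ y_equipment = 5 and y_crew = 1.
garden beds enters the basis when its profit ≥ yᵀa₃ = 5·5 + 1·5 = 30.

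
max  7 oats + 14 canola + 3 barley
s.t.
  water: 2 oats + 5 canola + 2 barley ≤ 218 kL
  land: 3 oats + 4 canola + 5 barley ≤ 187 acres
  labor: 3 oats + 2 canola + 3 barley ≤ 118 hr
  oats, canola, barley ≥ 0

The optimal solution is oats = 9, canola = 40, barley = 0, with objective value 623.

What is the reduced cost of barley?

Binding: water and land. Non-binding: labor (11 unused).
Slack constraints have shadow price 0 (complementary slackness).
The binding rows give the dual system: 2·y_water + 3·y_land = 7 and 5·y_water + 4·y_land = 14.
Solving: y_water = 2, y_land = 1.
Reduced cost of barley: c₃ − yᵀa₃ = 3 − (2·2 + 1·5) = 3 − 9 = -6.

-6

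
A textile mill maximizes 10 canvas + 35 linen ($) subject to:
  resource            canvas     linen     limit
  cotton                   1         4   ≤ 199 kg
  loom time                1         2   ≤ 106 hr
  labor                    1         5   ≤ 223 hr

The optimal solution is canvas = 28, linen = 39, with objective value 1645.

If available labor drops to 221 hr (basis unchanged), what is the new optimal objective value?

1635

At the optimum: cotton uses 184 of 199 (slack = 15); loom time uses 106 of 106 (binding); labor uses 223 of 223 (binding).
Since cotton is not tight, its dual is 0.
From A_Bᵀ y = c: 1·y_loom time + 1·y_labor = 10; 2·y_loom time + 5·y_labor = 35.
→ y_loom time = 5 and y_labor = 5.
Δz = y_labor·Δb = 5 × (-2) = -10, so new z* = 1645 − 10 = 1635.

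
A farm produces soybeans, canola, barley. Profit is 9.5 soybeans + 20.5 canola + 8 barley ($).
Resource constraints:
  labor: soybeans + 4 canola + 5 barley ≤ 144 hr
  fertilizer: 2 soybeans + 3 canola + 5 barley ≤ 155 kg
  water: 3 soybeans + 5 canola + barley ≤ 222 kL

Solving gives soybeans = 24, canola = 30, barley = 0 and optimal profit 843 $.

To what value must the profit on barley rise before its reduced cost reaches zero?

At the optimum: labor uses 144 of 144 (binding); fertilizer uses 138 of 155 (slack = 17); water uses 222 of 222 (binding).
Slack constraints have shadow price 0 (complementary slackness).
Dual feasibility on the basic columns requires 1·y_labor + 3·y_water = 9.5, 4·y_labor + 5·y_water = 20.5.
→ y_labor = 2 and y_water = 2.5.
barley enters the basis when its profit ≥ yᵀa₃ = 2·5 + 2.5·1 = 12.5.

12.5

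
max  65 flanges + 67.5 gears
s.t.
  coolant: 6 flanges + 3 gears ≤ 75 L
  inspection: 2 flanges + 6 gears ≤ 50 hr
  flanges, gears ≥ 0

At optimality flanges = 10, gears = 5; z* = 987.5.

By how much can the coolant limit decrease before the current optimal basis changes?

Binding constraints: coolant, inspection. The basis is B = [[6,3],[2,6]] with det 30.
Per unit decrease in coolant, x* moves by d = (-0.2, 0.0667).
The basis stays optimal until flanges reaches 0; allowable decrease = 50 L.

50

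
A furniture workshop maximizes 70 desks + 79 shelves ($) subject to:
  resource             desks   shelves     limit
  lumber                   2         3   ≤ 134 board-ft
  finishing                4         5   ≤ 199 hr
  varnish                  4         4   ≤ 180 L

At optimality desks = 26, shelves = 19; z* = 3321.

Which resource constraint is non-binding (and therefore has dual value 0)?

lumber: 109/134 (slack 25)
finishing: 199/199 (binding)
varnish: 180/180 (binding)
By complementary slackness, a constraint with positive slack has shadow price 0 → lumber.

lumber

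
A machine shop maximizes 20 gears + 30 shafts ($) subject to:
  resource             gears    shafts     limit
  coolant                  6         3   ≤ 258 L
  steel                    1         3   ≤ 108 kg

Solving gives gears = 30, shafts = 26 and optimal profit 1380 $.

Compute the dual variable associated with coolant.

2

Check each constraint at x*: coolant 258/258 (tight); steel 108/108 (tight).
From A_Bᵀ y = c: 6·y_coolant + 1·y_steel = 20; 3·y_coolant + 3·y_steel = 30.
→ y_coolant = 2 and y_steel = 8.
Shadow price of coolant = 2.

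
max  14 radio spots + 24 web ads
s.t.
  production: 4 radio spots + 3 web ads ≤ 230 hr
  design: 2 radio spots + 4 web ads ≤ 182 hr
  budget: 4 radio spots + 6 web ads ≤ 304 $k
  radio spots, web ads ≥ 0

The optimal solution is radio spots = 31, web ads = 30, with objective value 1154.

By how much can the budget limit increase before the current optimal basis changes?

6.4

Binding constraints: design, budget. The basis is B = [[2,4],[4,6]] with det -4.
Per unit increase in budget, x* moves by d = (1, -0.5).
The basis stays optimal until production becomes binding; allowable increase = 6.4 $k.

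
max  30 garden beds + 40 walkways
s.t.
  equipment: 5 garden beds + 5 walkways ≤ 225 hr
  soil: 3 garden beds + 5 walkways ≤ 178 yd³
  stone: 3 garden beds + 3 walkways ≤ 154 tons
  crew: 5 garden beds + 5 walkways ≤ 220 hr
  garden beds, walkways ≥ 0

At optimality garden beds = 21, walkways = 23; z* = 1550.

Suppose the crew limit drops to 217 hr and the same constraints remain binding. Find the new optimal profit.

1541

Binding: soil and crew. Non-binding: equipment (5 unused), stone (22 unused).
By complementary slackness, y = 0 for the non-binding constraints.
From A_Bᵀ y = c: 3·y_soil + 5·y_crew = 30; 5·y_soil + 5·y_crew = 40.
This yields shadow prices y_soil = 5, y_crew = 3.
Δz = y_crew·Δb = 3 × (-3) = -9, so new z* = 1550 − 9 = 1541.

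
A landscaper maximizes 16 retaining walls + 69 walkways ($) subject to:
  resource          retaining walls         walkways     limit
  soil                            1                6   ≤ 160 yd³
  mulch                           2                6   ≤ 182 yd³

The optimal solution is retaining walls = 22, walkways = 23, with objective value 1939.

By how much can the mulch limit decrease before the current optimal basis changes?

22

Binding constraints: soil, mulch. The basis is B = [[1,6],[2,6]] with det -6.
Per unit decrease in mulch, x* moves by d = (-1, 0.1667).
The basis stays optimal until retaining walls reaches 0; allowable decrease = 22 yd³.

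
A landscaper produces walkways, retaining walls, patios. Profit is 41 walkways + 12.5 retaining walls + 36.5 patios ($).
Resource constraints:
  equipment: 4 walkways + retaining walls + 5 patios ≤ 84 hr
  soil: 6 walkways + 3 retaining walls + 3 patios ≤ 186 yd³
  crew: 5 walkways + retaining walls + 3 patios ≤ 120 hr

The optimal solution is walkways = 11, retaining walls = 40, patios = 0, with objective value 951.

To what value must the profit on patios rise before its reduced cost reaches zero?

44.5

Binding: equipment and soil. Non-binding: crew (25 unused).
By complementary slackness, y = 0 for the non-binding constraint.
The binding rows give the dual system: 4·y_equipment + 6·y_soil = 41 and 1·y_equipment + 3·y_soil = 12.5.
This yields shadow prices y_equipment = 8, y_soil = 1.5.
patios enters the basis when its profit ≥ yᵀa₃ = 8·5 + 1.5·3 = 44.5.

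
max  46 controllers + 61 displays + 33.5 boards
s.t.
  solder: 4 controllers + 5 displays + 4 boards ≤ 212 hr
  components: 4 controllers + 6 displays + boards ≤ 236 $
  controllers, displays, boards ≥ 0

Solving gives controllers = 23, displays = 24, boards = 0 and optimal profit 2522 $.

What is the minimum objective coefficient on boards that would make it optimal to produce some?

At the optimum: solder uses 212 of 212 (binding); components uses 236 of 236 (binding).
From A_Bᵀ y = c: 4·y_solder + 4·y_components = 46; 5·y_solder + 6·y_components = 61.
→ y_solder = 8 and y_components = 3.5.
boards enters the basis when its profit ≥ yᵀa₃ = 8·4 + 3.5·1 = 35.5.

35.5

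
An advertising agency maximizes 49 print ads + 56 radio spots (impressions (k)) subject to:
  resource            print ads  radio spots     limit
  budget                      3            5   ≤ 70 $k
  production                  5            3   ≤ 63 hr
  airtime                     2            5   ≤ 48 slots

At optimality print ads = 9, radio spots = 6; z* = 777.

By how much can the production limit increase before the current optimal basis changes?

49.4

Binding constraints: production, airtime. The basis is B = [[5,3],[2,5]] with det 19.
Per unit increase in production, x* moves by d = (0.2632, -0.1053).
The basis stays optimal until budget becomes binding; allowable increase = 49.4 hr.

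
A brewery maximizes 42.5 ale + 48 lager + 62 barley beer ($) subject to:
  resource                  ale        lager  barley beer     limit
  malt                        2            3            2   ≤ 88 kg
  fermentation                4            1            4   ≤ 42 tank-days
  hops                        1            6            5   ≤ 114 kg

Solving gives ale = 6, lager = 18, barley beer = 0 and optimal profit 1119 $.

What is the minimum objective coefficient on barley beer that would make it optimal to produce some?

68.5

At the optimum: malt uses 66 of 88 (slack = 22); fermentation uses 42 of 42 (binding); hops uses 114 of 114 (binding).
Since malt is not tight, its dual is 0.
The binding rows give the dual system: 4·y_fermentation + 1·y_hops = 42.5 and 1·y_fermentation + 6·y_hops = 48.
→ y_fermentation = 9 and y_hops = 6.5.
barley beer enters the basis when its profit ≥ yᵀa₃ = 9·4 + 6.5·5 = 68.5.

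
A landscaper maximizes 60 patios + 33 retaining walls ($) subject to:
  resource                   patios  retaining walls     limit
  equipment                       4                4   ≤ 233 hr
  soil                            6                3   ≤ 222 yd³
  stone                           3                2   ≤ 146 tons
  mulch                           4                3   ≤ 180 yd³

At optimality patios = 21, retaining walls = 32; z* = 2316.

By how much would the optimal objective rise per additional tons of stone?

At the optimum: equipment uses 212 of 233 (slack = 21); soil uses 222 of 222 (binding); stone uses 127 of 146 (slack = 19); mulch uses 180 of 180 (binding).
By complementary slackness, y = 0 for the non-binding constraints.
From A_Bᵀ y = c: 6·y_soil + 4·y_mulch = 60; 3·y_soil + 3·y_mulch = 33.
This yields shadow prices y_soil = 8, y_mulch = 3.
Shadow price of stone = 0.

0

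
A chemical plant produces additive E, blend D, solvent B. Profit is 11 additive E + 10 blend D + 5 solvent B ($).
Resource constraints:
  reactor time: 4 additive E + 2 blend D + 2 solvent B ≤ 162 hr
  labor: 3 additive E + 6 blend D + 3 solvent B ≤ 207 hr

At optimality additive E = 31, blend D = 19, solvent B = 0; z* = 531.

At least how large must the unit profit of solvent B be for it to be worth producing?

7

At the optimum: reactor time uses 162 of 162 (binding); labor uses 207 of 207 (binding).
The binding rows give the dual system: 4·y_reactor time + 3·y_labor = 11 and 2·y_reactor time + 6·y_labor = 10.
→ y_reactor time = 2 and y_labor = 1.
solvent B enters the basis when its profit ≥ yᵀa₃ = 2·2 + 1·3 = 7.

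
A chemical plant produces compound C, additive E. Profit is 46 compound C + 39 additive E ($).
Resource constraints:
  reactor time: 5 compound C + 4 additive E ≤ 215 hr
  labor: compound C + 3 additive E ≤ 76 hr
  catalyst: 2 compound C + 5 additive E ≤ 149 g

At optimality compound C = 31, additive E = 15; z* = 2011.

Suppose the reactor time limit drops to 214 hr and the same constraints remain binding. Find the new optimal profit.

2002

Check each constraint at x*: reactor time 215/215 (tight); labor 76/76 (tight); catalyst 137/149 (slack 12).
Slack constraints have shadow price 0 (complementary slackness).
The binding rows give the dual system: 5·y_reactor time + 1·y_labor = 46 and 4·y_reactor time + 3·y_labor = 39.
→ y_reactor time = 9 and y_labor = 1.
Δz = y_reactor time·Δb = 9 × (-1) = -9, so new z* = 2011 − 9 = 2002.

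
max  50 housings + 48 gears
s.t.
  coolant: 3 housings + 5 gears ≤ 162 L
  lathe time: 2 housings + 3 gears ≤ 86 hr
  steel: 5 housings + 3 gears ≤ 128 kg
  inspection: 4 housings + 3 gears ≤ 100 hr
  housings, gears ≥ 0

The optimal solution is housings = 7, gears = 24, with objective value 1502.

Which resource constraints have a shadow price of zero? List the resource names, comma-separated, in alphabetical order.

coolant, steel

coolant: 141/162 (slack 21)
lathe time: 86/86 (binding)
steel: 107/128 (slack 21)
inspection: 100/100 (binding)
By complementary slackness, a constraint with positive slack has shadow price 0 → coolant, steel.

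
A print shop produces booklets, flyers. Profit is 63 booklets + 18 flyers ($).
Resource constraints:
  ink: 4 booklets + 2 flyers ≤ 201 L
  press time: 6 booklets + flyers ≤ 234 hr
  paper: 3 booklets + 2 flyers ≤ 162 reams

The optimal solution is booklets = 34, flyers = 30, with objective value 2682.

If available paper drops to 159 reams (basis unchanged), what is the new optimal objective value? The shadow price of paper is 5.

2667

Δb = -3, so new z* = 2682 + (5)·(-3) = 2682 − 15 = 2667.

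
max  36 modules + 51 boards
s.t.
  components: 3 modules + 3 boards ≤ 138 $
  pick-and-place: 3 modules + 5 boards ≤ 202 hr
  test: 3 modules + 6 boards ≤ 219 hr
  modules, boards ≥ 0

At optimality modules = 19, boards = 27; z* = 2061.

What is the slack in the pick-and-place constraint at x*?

pick-and-place used = 3·19 + 5·27 = 192; slack = 202 − 192 = 10.

10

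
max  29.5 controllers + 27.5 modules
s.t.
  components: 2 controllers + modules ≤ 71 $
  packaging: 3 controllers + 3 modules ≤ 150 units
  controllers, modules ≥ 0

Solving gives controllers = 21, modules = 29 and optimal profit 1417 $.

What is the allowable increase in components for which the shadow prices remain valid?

Binding constraints: components, packaging. The basis is B = [[2,1],[3,3]] with det 3.
Per unit increase in components, x* moves by d = (1, -1).
The basis stays optimal until modules reaches 0; allowable increase = 29 $.

29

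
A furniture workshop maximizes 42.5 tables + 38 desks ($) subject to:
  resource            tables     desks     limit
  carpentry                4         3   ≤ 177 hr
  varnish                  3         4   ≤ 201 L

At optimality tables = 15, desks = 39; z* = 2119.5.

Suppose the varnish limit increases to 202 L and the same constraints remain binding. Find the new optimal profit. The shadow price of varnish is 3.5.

2123

Δb = 1, so new z* = 2119.5 + (3.5)·(1) = 2119.5 + 3.5 = 2123.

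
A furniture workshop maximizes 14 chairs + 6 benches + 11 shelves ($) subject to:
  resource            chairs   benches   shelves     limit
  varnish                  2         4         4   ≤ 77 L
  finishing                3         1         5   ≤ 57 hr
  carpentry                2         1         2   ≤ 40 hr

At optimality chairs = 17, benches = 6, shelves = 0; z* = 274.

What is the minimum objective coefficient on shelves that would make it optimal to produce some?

18

Binding: finishing and carpentry. Non-binding: varnish (19 unused).
Slack constraints have shadow price 0 (complementary slackness).
Dual feasibility on the basic columns requires 3·y_finishing + 2·y_carpentry = 14, 1·y_finishing + 1·y_carpentry = 6.
Solving: y_finishing = 2, y_carpentry = 4.
shelves enters the basis when its profit ≥ yᵀa₃ = 2·5 + 4·2 = 18.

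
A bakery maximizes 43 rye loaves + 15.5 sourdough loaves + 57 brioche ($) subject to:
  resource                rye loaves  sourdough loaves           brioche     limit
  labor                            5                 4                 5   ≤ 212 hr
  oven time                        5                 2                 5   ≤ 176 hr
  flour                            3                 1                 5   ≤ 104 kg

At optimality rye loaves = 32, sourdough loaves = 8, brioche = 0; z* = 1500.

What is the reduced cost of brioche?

At the optimum: labor uses 192 of 212 (slack = 20); oven time uses 176 of 176 (binding); flour uses 104 of 104 (binding).
Slack constraints have shadow price 0 (complementary slackness).
From A_Bᵀ y = c: 5·y_oven time + 3·y_flour = 43; 2·y_oven time + 1·y_flour = 15.5.
→ y_oven time = 3.5 and y_flour = 8.5.
Reduced cost of brioche: c₃ − yᵀa₃ = 57 − (3.5·5 + 8.5·5) = 57 − 60 = -3.

-3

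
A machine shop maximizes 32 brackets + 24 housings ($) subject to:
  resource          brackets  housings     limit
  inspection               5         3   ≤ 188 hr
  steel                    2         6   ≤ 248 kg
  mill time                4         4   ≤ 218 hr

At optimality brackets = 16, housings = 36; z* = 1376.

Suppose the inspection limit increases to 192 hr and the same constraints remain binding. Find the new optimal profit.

At the optimum: inspection uses 188 of 188 (binding); steel uses 248 of 248 (binding); mill time uses 208 of 218 (slack = 10).
Since mill time is not tight, its dual is 0.
Dual feasibility on the basic columns requires 5·y_inspection + 2·y_steel = 32, 3·y_inspection + 6·y_steel = 24.
Solving: y_inspection = 6, y_steel = 1.
Δz = y_inspection·Δb = 6 × (4) = 24, so new z* = 1376 + 24 = 1400.

1400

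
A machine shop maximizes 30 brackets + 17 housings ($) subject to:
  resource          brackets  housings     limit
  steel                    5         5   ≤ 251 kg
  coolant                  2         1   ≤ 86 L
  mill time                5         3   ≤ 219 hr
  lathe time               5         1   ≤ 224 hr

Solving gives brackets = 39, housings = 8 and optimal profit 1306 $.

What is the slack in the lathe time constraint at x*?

21

lathe time used = 5·39 + 1·8 = 203; slack = 224 − 203 = 21.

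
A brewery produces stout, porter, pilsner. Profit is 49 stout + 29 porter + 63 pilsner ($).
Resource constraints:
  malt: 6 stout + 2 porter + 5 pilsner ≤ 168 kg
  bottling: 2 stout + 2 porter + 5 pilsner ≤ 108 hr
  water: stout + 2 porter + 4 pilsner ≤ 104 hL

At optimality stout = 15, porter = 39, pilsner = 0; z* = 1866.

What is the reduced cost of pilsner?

-9.5

At the optimum: malt uses 168 of 168 (binding); bottling uses 108 of 108 (binding); water uses 93 of 104 (slack = 11).
Slack constraints have shadow price 0 (complementary slackness).
Dual feasibility on the basic columns requires 6·y_malt + 2·y_bottling = 49, 2·y_malt + 2·y_bottling = 29.
This yields shadow prices y_malt = 5, y_bottling = 9.5.
Reduced cost of pilsner: c₃ − yᵀa₃ = 63 − (5·5 + 9.5·5) = 63 − 72.5 = -9.5.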